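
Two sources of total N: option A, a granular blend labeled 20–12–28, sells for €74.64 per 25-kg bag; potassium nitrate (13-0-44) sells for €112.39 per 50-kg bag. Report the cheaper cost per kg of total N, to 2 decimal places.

option A: N per bag = 25 × 20% = 5 kg; cost = 74.64 / 5 = €14.9280/kg N.
potassium nitrate: N per bag = 50 × 13% = 6.5 kg; cost = 112.39 / 6.5 = €17.2908/kg N.
option A is cheaper.

€14.93 per kg N (option A)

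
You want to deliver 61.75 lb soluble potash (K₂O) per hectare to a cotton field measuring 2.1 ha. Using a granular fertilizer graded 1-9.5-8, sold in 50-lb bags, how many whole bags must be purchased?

33 bags

Product per hectare = 61.75 / 8% = 771.875 lb.
Total product = 771.875 × 2.1 = 1620.94 lb.
Bags = ⌈1620.94 / 50⌉ = 33.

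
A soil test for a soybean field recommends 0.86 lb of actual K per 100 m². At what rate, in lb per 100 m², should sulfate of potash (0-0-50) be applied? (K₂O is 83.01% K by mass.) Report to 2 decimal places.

2.07 lb of product per hundred sq m

As K₂O: 0.86 / 0.8301 = 1.03602 lb per 100 m².
Product per 100 m² = 1.03602 / 50% = 2.07204 lb.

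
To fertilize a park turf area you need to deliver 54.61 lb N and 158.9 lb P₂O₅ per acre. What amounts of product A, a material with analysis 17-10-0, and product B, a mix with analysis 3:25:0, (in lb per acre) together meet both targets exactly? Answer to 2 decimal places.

224.95 lb product A, 545.62 lb product B

With a, b = lb per acre of product A and product B:
N: 0.17·a + 0.03·b = 54.61
P₂O₅: 0.1·a + 0.25·b = 158.9
Eliminate a: (row1) − 0.17/0.1·(row2) → -0.395·b = -215.52, so b = 545.6203.
Back-substitute: a = (54.61 − 0.03·545.6203) / 0.17 = 224.949.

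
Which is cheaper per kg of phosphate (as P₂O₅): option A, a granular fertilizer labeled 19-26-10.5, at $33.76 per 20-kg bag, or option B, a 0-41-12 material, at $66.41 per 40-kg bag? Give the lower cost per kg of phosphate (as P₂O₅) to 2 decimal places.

$4.05 per kg P₂O₅ (option B)

option A: P₂O₅ per bag = 20 × 26% = 5.2 kg; cost = 33.76 / 5.2 = $6.4923/kg P₂O₅.
option B: P₂O₅ per bag = 40 × 41% = 16.4 kg; cost = 66.41 / 16.4 = $4.0494/kg P₂O₅.
option B is cheaper.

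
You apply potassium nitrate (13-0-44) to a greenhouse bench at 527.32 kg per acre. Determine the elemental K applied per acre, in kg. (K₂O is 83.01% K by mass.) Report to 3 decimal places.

192.600 kg K per acre

K₂O per acre = 527.32 × 44% = 232.021 kg.
Elemental K = 232.021 × 0.8301 = 192.60047 kg per acre.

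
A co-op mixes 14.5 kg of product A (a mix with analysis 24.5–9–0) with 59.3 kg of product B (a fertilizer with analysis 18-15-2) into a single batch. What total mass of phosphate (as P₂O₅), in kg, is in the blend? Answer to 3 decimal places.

P₂O₅ mass = 9%×14.5 + 15%×59.3 = 10.2 kg.

10.200 kg P₂O₅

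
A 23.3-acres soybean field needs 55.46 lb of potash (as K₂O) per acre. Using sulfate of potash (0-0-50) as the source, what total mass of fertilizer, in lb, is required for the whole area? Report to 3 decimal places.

Product per acre = 55.46 / 50% = 110.92 lb.
Total product = 110.92 × 23.3 = 2584.436 lb.

2584.436 lb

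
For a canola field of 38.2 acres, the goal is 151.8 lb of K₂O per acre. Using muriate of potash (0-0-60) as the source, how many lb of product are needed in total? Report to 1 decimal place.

Product per acre = 151.8 / 60% = 253 lb.
Total product = 253 × 38.2 = 9664.6 lb.

9664.6 lb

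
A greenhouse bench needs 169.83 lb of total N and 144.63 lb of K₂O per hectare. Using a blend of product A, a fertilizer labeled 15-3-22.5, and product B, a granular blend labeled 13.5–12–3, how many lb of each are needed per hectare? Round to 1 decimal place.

Let a = lb of product A, b = lb of product B (per hectare).
N: 0.15·a + 0.135·b = 169.83
K₂O: 0.225·a + 0.03·b = 144.63
Eliminate b: (row1) − 0.135/0.03·(row2) → -0.8625·a = -481.005, so a = 557.687.
Then b = (144.63 − 0.225·557.687) / 0.03 = 638.348.

557.7 lb product A, 638.3 lb product B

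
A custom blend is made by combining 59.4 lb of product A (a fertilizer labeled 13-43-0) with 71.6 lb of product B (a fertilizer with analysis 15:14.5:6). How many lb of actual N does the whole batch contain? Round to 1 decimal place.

18.5 lb N

N mass = 13%×59.4 + 15%×71.6 = 18.462 lb.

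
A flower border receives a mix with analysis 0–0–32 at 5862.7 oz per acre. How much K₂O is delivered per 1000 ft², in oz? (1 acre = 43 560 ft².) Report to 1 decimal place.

K₂O per acre = 5862.7 × 32% = 1876.06 oz.
Convert to per 1000 ft²: 1876.06 × 0.0229568 = 43.0685 oz.

43.1 oz K₂O per thousand sq ft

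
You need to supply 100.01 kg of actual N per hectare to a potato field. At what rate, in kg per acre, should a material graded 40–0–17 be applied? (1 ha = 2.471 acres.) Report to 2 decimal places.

Product per hectare = 100.01 / 40% = 250.025 kg.
Convert to per acre: 250.025 × 0.404694 = 101.184 kg.

101.18 kg of product per acre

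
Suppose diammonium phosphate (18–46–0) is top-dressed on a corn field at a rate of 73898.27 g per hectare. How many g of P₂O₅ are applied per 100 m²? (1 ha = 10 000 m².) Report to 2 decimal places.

339.93 g P₂O₅ per hundred sq m

P₂O₅ per hectare = 73898.27 × 46% = 33993.2 g.
Convert to per 100 m²: 33993.2 × 0.01 = 339.932 g.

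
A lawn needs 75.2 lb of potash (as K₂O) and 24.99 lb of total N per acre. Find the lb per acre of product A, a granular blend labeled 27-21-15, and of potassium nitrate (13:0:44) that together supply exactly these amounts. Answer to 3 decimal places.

Let a = lb of product A, b = lb of potassium nitrate (per acre).
K₂O: 0.15·a + 0.44·b = 75.2
N: 0.27·a + 0.13·b = 24.99
Eliminate b: (row1) − 0.44/0.13·(row2) → -0.763846·a = -9.38154, so a = 12.28197.
Then b = (24.99 − 0.27·12.28197) / 0.13 = 166.7221.

12.282 lb product A, 166.722 lb potassium nitrate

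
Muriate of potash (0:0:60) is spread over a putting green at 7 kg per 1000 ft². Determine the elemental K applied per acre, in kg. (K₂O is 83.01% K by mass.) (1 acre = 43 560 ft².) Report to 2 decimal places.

151.87 kg K per acre

K₂O per 1000 ft² = 7 × 60% = 4.2 kg.
Elemental K = 4.2 × 0.8301 = 3.48642 kg per 1000 ft².
Convert to per acre: 3.48642 × 43.56 = 151.868 kg.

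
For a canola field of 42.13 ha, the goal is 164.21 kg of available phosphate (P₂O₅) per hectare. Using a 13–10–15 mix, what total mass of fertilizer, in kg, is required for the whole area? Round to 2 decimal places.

Product per hectare = 164.21 / 10% = 1642.1 kg.
Total product = 1642.1 × 42.13 = 69181.673 kg.

69181.67 kg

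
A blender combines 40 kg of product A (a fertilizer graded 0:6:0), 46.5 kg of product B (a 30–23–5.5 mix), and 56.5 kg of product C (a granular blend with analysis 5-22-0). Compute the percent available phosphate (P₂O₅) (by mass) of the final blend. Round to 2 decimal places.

Total mass = 40 + 46.5 + 56.5 = 143 kg.
P₂O₅ mass = 6%×40 + 23%×46.5 + 22%×56.5 = 25.525 kg.
% P₂O₅ = 25.525 / 143 = 17.8497%.

17.85% P₂O₅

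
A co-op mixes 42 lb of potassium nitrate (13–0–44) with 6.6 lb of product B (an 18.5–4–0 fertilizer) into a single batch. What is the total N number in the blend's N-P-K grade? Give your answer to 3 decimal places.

13.747% N

Total mass = 42 + 6.6 = 48.6 lb.
N mass = 13%×42 + 18.5%×6.6 = 6.681 lb.
% N = 6.681 / 48.6 = 13.7469%.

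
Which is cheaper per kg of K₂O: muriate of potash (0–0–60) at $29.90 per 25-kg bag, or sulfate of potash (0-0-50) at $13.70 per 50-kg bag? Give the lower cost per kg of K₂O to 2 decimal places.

muriate of potash: K₂O per bag = 25 × 60% = 15 kg; cost = 29.90 / 15 = $1.9933/kg K₂O.
sulfate of potash: K₂O per bag = 50 × 50% = 25 kg; cost = 13.70 / 25 = $0.5480/kg K₂O.
sulfate of potash is cheaper.

$0.55 per kg K₂O (sulfate of potash)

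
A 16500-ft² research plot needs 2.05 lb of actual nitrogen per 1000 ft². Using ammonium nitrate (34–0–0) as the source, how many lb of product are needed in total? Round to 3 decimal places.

Product per 1000 ft² = 2.05 / 34% = 6.02941 lb.
Total product = 6.02941 × 16500 / 1000 = 99.4853 lb.

99.485 lb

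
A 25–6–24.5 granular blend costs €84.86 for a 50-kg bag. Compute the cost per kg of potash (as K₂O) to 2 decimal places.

K₂O in bag = 50 × 24.5% = 12.25 kg.
Cost per kg K₂O = €84.86 / 12.25 = €6.9273.

€6.93 per kg K₂O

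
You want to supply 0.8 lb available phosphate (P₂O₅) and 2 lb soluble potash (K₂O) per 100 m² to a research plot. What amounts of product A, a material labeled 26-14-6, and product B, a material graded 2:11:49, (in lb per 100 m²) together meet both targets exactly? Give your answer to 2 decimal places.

With a, b = lb per 100 m² of product A and product B:
P₂O₅: 0.14·a + 0.11·b = 0.8
K₂O: 0.06·a + 0.49·b = 2
Solving simultaneously: a = 2.77419, b = 3.74194.

2.77 lb product A, 3.74 lb product B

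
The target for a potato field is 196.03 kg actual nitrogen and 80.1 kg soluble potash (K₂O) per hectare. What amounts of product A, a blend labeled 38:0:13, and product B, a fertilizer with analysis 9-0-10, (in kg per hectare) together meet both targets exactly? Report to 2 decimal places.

471.25 kg product A, 188.37 kg product B

With a, b = kg per hectare of product A and product B:
N: 0.38·a + 0.09·b = 196.03
K₂O: 0.13·a + 0.1·b = 80.1
Eliminate a: (row1) − 0.38/0.13·(row2) → -0.202308·b = -38.1085, so b = 188.369.
Back-substitute: a = (196.03 − 0.09·188.369) / 0.38 = 471.2548.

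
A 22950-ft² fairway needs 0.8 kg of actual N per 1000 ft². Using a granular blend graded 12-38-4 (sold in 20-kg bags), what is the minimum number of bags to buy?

8 bags

Product per 1000 ft² = 0.8 / 12% = 6.66667 kg.
Total product = 6.66667 × 22950 / 1000 = 153 kg.
Bags = ⌈153 / 20⌉ = 8.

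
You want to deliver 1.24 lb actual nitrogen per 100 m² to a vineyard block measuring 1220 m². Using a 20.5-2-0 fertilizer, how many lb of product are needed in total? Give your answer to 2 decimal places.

Product per 100 m² = 1.24 / 20.5% = 6.04878 lb.
Total product = 6.04878 × 1220 / 100 = 73.7951 lb.

73.80 lb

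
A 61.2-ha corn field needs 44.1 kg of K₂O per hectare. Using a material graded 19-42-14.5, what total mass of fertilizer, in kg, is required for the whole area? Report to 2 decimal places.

18613.24 kg

Product per hectare = 44.1 / 14.5% = 304.138 kg.
Total product = 304.138 × 61.2 = 18613.241 kg.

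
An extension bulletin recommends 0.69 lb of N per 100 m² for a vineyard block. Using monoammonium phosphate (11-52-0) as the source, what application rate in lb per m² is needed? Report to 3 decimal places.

Product per 100 m² = 0.69 / 11% = 6.27273 lb.
Convert to per m²: 6.27273 × 0.01 = 0.0627273 lb.

0.063 lb of product per sq m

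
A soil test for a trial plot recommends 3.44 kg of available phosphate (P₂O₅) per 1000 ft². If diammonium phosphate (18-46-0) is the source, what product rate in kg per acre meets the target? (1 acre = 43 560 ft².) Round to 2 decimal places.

Product per 1000 ft² = 3.44 / 46% = 7.47826 kg.
Convert to per acre: 7.47826 × 43.56 = 325.753 kg.

325.75 kg of product per acre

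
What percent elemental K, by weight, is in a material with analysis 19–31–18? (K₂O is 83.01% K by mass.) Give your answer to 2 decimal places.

%K = 18 × 0.8301 = 14.9418%.

14.94% K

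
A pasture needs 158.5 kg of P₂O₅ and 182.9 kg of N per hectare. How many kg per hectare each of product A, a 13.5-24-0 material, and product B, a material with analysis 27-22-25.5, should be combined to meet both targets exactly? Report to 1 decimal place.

With a, b = kg per hectare of product A and product B:
P₂O₅: 0.24·a + 0.22·b = 158.5
N: 0.135·a + 0.27·b = 182.9
Eliminate a: (row1) − 0.24/0.135·(row2) → -0.26·b = -166.656, so b = 640.983.
Back-substitute: a = (158.5 − 0.22·640.983) / 0.24 = 72.849.

72.8 kg product A, 641.0 kg product B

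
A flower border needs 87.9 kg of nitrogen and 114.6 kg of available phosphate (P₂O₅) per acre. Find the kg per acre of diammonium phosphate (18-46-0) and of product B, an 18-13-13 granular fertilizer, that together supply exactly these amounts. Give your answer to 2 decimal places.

154.90 kg diammonium phosphate, 333.43 kg product B

Per-acre balance (a = diammonium phosphate, b = product B):
N: 0.18·a + 0.18·b = 87.9
P₂O₅: 0.46·a + 0.13·b = 114.6
Eliminate a: (row1) − 0.18/0.46·(row2) → 0.12913·b = 43.0565, so b = 333.434.
Back-substitute: a = (87.9 − 0.18·333.434) / 0.18 = 154.899.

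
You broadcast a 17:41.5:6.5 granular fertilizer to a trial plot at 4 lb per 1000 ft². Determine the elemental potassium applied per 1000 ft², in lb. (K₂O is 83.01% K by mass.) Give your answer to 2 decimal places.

K₂O per 1000 ft² = 4 × 6.5% = 0.26 lb.
Elemental K = 0.26 × 0.8301 = 0.215826 lb per 1000 ft².

0.22 lb K per thousand sq ft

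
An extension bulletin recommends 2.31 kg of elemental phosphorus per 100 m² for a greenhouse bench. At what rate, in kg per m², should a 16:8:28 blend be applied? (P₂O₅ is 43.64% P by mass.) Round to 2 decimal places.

As P₂O₅: 2.31 / 0.4364 = 5.29331 kg per 100 m².
Product per 100 m² = 5.29331 / 8% = 66.1664 kg.
Convert to per m²: 66.1664 × 0.01 = 0.661664 kg.

0.66 kg of product per sq m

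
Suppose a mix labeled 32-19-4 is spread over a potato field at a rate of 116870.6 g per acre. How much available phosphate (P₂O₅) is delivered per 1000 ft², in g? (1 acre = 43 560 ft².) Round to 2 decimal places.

509.77 g P₂O₅ per thousand sq ft

P₂O₅ per acre = 116870.6 × 19% = 22205.4 g.
Convert to per 1000 ft²: 22205.4 × 0.0229568 = 509.766 g.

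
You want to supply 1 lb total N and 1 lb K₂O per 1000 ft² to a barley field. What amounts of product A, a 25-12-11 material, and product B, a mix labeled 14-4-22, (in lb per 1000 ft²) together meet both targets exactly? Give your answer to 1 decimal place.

2.0 lb product A, 3.5 lb product B

Let a = lb of product A, b = lb of product B (per 1000 ft²).
N: 0.25·a + 0.14·b = 1
K₂O: 0.11·a + 0.22·b = 1
Solving simultaneously: a = 2.0202, b = 3.53535.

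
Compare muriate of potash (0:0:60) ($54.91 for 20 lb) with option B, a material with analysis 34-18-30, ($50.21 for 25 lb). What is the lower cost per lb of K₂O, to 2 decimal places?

muriate of potash: K₂O per bag = 20 × 60% = 12 lb; cost = 54.91 / 12 = $4.5758/lb K₂O.
option B: K₂O per bag = 25 × 30% = 7.5 lb; cost = 50.21 / 7.5 = $6.6947/lb K₂O.
muriate of potash is cheaper.

$4.58 per lb K₂O (muriate of potash)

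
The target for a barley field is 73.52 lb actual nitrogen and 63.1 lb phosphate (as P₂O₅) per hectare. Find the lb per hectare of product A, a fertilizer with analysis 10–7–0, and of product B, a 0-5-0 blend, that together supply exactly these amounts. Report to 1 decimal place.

Let a = lb of product A, b = lb of product B (per hectare).
N: 0.1·a + 0·b = 73.52
P₂O₅: 0.07·a + 0.05·b = 63.1
Eliminate a: (row1) − 0.1/0.07·(row2) → -0.0714286·b = -16.6229, so b = 232.72.
Back-substitute: a = (73.52 − 0·232.72) / 0.1 = 735.2.

735.2 lb product A, 232.7 lb product B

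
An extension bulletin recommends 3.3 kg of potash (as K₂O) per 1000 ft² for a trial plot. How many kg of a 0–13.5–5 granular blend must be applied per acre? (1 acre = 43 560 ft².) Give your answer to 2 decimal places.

Product per 1000 ft² = 3.3 / 5% = 66 kg.
Convert to per acre: 66 × 43.56 = 2874.96 kg.

2874.96 kg of product per acre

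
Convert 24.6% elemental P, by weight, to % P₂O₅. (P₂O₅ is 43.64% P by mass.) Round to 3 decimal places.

56.370% P₂O₅

%P₂O₅ = 24.6 / 0.4364 = 56.3703%.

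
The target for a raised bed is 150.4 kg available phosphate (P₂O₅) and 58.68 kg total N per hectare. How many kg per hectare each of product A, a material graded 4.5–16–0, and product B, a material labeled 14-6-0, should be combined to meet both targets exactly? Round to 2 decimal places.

Let a = kg of product A, b = kg of product B (per hectare).
P₂O₅: 0.16·a + 0.06·b = 150.4
N: 0.045·a + 0.14·b = 58.68
Solving simultaneously: a = 890.112, b = 133.036.

890.11 kg product A, 133.04 kg product B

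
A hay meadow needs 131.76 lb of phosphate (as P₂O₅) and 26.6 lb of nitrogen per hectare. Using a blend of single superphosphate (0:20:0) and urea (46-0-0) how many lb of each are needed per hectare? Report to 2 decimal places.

With a, b = lb per hectare of single superphosphate and urea:
P₂O₅: 0.2·a + 0·b = 131.76
N: 0·a + 0.46·b = 26.6
Solving simultaneously: a = 658.8, b = 57.8261.

658.80 lb single superphosphate, 57.83 lb urea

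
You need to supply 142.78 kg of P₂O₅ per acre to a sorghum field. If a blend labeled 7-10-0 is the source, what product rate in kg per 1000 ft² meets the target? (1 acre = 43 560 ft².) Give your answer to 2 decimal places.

32.78 kg of product per thousand sq ft

Product per acre = 142.78 / 10% = 1427.8 kg.
Convert to per 1000 ft²: 1427.8 × 0.0229568 = 32.7778 kg.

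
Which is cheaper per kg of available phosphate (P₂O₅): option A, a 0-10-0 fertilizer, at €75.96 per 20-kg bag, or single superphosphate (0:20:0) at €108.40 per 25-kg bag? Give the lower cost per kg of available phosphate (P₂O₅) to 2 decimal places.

option A: P₂O₅ per bag = 20 × 10% = 2 kg; cost = 75.96 / 2 = €37.9800/kg P₂O₅.
single superphosphate: P₂O₅ per bag = 25 × 20% = 5 kg; cost = 108.40 / 5 = €21.6800/kg P₂O₅.
single superphosphate is cheaper.

€21.68 per kg P₂O₅ (single superphosphate)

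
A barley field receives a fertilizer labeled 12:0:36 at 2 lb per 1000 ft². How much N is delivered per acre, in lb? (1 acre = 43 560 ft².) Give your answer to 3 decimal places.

10.454 lb N per acre

nitrogen per 1000 ft² = 2 × 12% = 0.24 lb.
Convert to per acre: 0.24 × 43.56 = 10.4544 lb.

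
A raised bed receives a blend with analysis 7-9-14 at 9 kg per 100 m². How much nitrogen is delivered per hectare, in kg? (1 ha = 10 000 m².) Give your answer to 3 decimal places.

nitrogen per 100 m² = 9 × 7% = 0.63 kg.
Convert to per hectare: 0.63 × 100 = 63 kg.

63.000 kg N per hectare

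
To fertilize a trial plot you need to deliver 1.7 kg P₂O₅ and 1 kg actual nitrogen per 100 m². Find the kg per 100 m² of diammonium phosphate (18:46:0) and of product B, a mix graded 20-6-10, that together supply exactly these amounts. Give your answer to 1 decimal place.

3.4 kg diammonium phosphate, 1.9 kg product B

Let a = kg of diammonium phosphate, b = kg of product B (per 100 m²).
P₂O₅: 0.46·a + 0.06·b = 1.7
N: 0.18·a + 0.2·b = 1
Eliminate b: (row1) − 0.06/0.2·(row2) → 0.406·a = 1.4, so a = 3.44828.
Then b = (1 − 0.18·3.44828) / 0.2 = 1.89655.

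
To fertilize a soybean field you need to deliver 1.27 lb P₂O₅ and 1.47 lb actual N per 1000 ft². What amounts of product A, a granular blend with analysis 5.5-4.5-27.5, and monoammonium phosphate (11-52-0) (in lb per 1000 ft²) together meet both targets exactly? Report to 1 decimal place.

With a, b = lb per 1000 ft² of product A and monoammonium phosphate:
P₂O₅: 0.045·a + 0.52·b = 1.27
N: 0.055·a + 0.11·b = 1.47
From row1: a = (1.27 − 0.52·b) / 0.045.
Into row2: 0.055·(1.27 − 0.52·b)/0.045 + 0.11·b = 1.47 → b = 0.156448, a = 26.4144.

26.4 lb product A, 0.2 lb monoammonium phosphate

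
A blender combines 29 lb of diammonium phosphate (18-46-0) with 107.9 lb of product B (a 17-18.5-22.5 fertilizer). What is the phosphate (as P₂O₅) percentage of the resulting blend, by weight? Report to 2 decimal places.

24.33% P₂O₅

Total mass = 29 + 107.9 = 136.9 lb.
P₂O₅ mass = 46%×29 + 18.5%×107.9 = 33.3015 lb.
% P₂O₅ = 33.3015 / 136.9 = 24.3254%.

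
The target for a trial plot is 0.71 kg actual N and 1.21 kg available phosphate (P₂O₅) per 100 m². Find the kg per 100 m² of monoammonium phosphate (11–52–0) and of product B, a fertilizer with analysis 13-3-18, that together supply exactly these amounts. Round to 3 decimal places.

Per-100 m² balance (a = monoammonium phosphate, b = product B):
N: 0.11·a + 0.13·b = 0.71
P₂O₅: 0.52·a + 0.03·b = 1.21
Eliminate a: (row1) − 0.11/0.52·(row2) → 0.123654·b = 0.454038, so b = 3.67185.
Back-substitute: a = (0.71 − 0.13·3.67185) / 0.11 = 2.11509.

2.115 kg monoammonium phosphate, 3.672 kg product B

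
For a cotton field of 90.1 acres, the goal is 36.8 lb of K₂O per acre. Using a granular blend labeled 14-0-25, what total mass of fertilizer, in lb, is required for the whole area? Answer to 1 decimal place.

Product per acre = 36.8 / 25% = 147.2 lb.
Total product = 147.2 × 90.1 = 13262.72 lb.

13262.7 lb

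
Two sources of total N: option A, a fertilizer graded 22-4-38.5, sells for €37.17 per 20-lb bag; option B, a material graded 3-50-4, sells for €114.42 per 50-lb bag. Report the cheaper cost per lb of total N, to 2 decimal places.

€8.45 per lb N (option A)

option A: N per bag = 20 × 22% = 4.4 lb; cost = 37.17 / 4.4 = €8.4477/lb N.
option B: N per bag = 50 × 3% = 1.5 lb; cost = 114.42 / 1.5 = €76.2800/lb N.
option A is cheaper.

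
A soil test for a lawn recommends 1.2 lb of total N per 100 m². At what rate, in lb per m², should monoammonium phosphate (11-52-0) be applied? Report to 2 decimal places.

Product per 100 m² = 1.2 / 11% = 10.9091 lb.
Convert to per m²: 10.9091 × 0.01 = 0.109091 lb.

0.11 lb of product per sq m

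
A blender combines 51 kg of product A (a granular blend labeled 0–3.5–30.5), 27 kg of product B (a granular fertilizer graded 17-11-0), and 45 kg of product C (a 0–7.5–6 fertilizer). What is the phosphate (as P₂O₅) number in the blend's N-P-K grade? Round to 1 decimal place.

6.6% P₂O₅

Total mass = 51 + 27 + 45 = 123 kg.
P₂O₅ mass = 3.5%×51 + 11%×27 + 7.5%×45 = 8.13 kg.
% P₂O₅ = 8.13 / 123 = 6.60976%.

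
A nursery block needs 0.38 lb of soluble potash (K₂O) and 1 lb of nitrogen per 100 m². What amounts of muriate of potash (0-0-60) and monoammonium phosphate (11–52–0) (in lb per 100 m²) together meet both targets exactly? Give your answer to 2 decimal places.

With a, b = lb per 100 m² of muriate of potash and monoammonium phosphate:
K₂O: 0.6·a + 0·b = 0.38
N: 0·a + 0.11·b = 1
Solving simultaneously: a = 0.633333, b = 9.09091.

0.63 lb muriate of potash, 9.09 lb monoammonium phosphate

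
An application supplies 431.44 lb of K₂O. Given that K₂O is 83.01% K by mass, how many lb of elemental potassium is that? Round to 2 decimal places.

358.14 lb K

K = 431.44 × 0.8301 = 358.138 lb.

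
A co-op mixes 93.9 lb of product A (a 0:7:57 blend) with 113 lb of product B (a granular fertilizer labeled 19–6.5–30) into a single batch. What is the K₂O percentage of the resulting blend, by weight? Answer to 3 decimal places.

Total mass = 93.9 + 113 = 206.9 lb.
K₂O mass = 57%×93.9 + 30%×113 = 87.423 lb.
% K₂O = 87.423 / 206.9 = 42.2537%.

42.254% K₂O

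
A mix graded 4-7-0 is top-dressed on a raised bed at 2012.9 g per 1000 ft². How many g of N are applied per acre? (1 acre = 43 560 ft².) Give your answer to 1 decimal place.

3507.3 g N per acre

nitrogen per 1000 ft² = 2012.9 × 4% = 80.516 g.
Convert to per acre: 80.516 × 43.56 = 3507.28 g.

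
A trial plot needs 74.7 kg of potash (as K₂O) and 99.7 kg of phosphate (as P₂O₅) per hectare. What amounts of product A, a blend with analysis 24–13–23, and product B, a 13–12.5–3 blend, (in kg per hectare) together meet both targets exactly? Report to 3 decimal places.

With a, b = kg per hectare of product A and product B:
K₂O: 0.23·a + 0.03·b = 74.7
P₂O₅: 0.13·a + 0.125·b = 99.7
Eliminate b: (row1) − 0.03/0.125·(row2) → 0.1988·a = 50.772, so a = 255.3924.
Then b = (99.7 − 0.13·255.3924) / 0.125 = 531.99195.

255.392 kg product A, 531.992 kg product B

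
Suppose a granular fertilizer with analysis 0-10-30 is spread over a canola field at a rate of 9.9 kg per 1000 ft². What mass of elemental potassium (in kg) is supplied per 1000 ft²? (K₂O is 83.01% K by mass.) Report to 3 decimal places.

2.465 kg K per thousand sq ft

K₂O per 1000 ft² = 9.9 × 30% = 2.97 kg.
Elemental K = 2.97 × 0.8301 = 2.4654 kg per 1000 ft².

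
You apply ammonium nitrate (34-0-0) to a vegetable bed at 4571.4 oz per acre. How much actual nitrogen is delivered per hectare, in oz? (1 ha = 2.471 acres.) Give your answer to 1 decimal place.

nitrogen per acre = 4571.4 × 34% = 1554.28 oz.
Convert to per hectare: 1554.28 × 2.471 = 3840.62 oz.

3840.6 oz N per hectare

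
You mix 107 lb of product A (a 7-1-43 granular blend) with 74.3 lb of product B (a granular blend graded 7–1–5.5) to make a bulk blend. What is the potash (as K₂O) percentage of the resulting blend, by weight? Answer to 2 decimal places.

Total mass = 107 + 74.3 = 181.3 lb.
K₂O mass = 43%×107 + 5.5%×74.3 = 50.0965 lb.
% K₂O = 50.0965 / 181.3 = 27.6318%.

27.63% K₂O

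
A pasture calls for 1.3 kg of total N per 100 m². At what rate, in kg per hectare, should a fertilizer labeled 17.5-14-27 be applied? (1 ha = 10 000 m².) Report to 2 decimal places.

Product per 100 m² = 1.3 / 17.5% = 7.42857 kg.
Convert to per hectare: 7.42857 × 100 = 742.857 kg.

742.86 kg of product per hectare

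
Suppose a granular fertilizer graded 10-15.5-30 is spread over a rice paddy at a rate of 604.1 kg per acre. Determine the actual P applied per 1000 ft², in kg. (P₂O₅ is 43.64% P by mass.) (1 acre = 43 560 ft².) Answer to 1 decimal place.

P₂O₅ per acre = 604.1 × 15.5% = 93.6355 kg.
Elemental P = 93.6355 × 0.4364 = 40.8625 kg per acre.
Convert to per 1000 ft²: 40.8625 × 0.0229568 = 0.938075 kg.

0.9 kg P per thousand sq ft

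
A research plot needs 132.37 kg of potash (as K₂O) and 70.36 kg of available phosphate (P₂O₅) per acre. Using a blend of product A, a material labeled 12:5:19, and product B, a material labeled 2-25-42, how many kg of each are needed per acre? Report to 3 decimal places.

133.634 kg product A, 254.713 kg product B

Per-acre balance (a = product A, b = product B):
K₂O: 0.19·a + 0.42·b = 132.37
P₂O₅: 0.05·a + 0.25·b = 70.36
Eliminate a: (row1) − 0.19/0.05·(row2) → -0.53·b = -134.998, so b = 254.7132.
Back-substitute: a = (132.37 − 0.42·254.7132) / 0.19 = 133.63396.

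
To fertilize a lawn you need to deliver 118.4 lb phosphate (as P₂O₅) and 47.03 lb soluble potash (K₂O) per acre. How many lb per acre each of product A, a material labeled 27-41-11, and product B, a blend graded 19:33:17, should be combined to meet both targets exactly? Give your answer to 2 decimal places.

137.97 lb product A, 187.37 lb product B

Let a = lb of product A, b = lb of product B (per acre).
P₂O₅: 0.41·a + 0.33·b = 118.4
K₂O: 0.11·a + 0.17·b = 47.03
Solving simultaneously: a = 137.967, b = 187.374.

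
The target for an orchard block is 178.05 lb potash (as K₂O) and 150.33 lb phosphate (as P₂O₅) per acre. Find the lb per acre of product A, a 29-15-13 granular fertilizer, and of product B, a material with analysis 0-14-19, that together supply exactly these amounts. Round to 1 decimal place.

353.0 lb product A, 695.6 lb product B

Per-acre balance (a = product A, b = product B):
K₂O: 0.13·a + 0.19·b = 178.05
P₂O₅: 0.15·a + 0.14·b = 150.33
Eliminate b: (row1) − 0.19/0.14·(row2) → -0.0735714·a = -25.9693, so a = 352.981.
Then b = (150.33 − 0.15·352.981) / 0.14 = 695.592.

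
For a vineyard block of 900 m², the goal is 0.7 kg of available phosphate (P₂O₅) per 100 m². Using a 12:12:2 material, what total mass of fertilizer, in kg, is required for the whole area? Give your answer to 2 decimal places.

Product per 100 m² = 0.7 / 12% = 5.83333 kg.
Total product = 5.83333 × 900 / 100 = 52.5 kg.

52.50 kg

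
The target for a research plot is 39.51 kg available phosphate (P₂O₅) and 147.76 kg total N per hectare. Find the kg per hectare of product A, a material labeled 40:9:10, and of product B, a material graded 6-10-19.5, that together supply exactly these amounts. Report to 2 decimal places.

358.54 kg product A, 72.42 kg product B

Per-hectare balance (a = product A, b = product B):
P₂O₅: 0.09·a + 0.1·b = 39.51
N: 0.4·a + 0.06·b = 147.76
Solving simultaneously: a = 358.538, b = 72.4162.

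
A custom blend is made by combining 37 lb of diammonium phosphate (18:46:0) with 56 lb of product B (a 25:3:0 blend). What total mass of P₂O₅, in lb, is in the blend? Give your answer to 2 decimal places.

18.70 lb P₂O₅

P₂O₅ mass = 46%×37 + 3%×56 = 18.7 lb.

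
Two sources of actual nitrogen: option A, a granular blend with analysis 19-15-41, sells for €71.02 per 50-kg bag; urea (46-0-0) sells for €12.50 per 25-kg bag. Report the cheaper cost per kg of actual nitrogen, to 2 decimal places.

option A: N per bag = 50 × 19% = 9.5 kg; cost = 71.02 / 9.5 = €7.4758/kg N.
urea: N per bag = 25 × 46% = 11.5 kg; cost = 12.50 / 11.5 = €1.0870/kg N.
urea is cheaper.

€1.09 per kg N (urea)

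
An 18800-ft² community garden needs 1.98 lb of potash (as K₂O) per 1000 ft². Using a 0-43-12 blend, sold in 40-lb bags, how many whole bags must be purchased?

Product per 1000 ft² = 1.98 / 12% = 16.5 lb.
Total product = 16.5 × 18800 / 1000 = 310.2 lb.
Bags = ⌈310.2 / 40⌉ = 8.

8 bags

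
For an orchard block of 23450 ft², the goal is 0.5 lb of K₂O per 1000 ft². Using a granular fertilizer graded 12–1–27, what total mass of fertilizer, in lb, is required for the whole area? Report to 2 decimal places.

Product per 1000 ft² = 0.5 / 27% = 1.85185 lb.
Total product = 1.85185 × 23450 / 1000 = 43.4259 lb.

43.43 lb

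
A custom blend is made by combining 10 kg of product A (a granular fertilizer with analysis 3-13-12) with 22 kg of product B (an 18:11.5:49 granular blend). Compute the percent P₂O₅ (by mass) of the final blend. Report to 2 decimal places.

11.97% P₂O₅

Total mass = 10 + 22 = 32 kg.
P₂O₅ mass = 13%×10 + 11.5%×22 = 3.83 kg.
% P₂O₅ = 3.83 / 32 = 11.9688%.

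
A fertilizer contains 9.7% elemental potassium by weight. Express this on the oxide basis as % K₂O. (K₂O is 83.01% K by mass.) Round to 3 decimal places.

11.685% K₂O

%K₂O = 9.7 / 0.8301 = 11.6853%.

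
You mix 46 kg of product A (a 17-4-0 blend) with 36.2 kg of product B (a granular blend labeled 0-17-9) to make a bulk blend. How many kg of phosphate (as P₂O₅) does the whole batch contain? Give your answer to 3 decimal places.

7.994 kg P₂O₅

P₂O₅ mass = 4%×46 + 17%×36.2 = 7.994 kg.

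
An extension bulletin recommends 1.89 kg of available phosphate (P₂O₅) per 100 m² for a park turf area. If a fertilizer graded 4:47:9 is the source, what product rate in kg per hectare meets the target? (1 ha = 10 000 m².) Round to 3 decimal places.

402.128 kg of product per hectare

Product per 100 m² = 1.89 / 47% = 4.02128 kg.
Convert to per hectare: 4.02128 × 100 = 402.1277 kg.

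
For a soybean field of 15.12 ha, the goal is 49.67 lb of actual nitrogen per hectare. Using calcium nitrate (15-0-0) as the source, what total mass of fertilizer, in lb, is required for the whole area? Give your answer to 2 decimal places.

5006.74 lb

Product per hectare = 49.67 / 15% = 331.133 lb.
Total product = 331.133 × 15.12 = 5006.736 lb.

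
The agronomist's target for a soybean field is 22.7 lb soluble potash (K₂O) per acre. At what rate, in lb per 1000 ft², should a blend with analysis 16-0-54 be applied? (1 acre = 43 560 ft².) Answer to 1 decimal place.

Product per acre = 22.7 / 54% = 42.037 lb.
Convert to per 1000 ft²: 42.037 × 0.0229568 = 0.965038 lb.

1.0 lb of product per thousand sq ft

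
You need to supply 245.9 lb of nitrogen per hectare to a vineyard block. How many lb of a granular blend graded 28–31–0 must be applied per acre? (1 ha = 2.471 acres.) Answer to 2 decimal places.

Product per hectare = 245.9 / 28% = 878.214 lb.
Convert to per acre: 878.214 × 0.404694 = 355.408 lb.

355.41 lb of product per acre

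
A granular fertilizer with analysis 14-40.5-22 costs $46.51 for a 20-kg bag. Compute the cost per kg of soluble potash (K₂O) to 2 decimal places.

K₂O in bag = 20 × 22% = 4.4 kg.
Cost per kg K₂O = $46.51 / 4.4 = $10.5705.

$10.57 per kg K₂O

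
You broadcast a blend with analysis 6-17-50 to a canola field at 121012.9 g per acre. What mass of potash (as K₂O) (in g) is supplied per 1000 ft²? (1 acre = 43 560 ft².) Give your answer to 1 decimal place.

K₂O per acre = 121012.9 × 50% = 60506.4 g.
Convert to per 1000 ft²: 60506.4 × 0.0229568 = 1389.04 g.

1389.0 g K₂O per thousand sq ft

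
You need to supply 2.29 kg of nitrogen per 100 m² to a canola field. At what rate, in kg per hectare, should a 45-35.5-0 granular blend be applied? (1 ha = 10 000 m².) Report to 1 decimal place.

Product per 100 m² = 2.29 / 45% = 5.08889 kg.
Convert to per hectare: 5.08889 × 100 = 508.889 kg.

508.9 kg of product per hectare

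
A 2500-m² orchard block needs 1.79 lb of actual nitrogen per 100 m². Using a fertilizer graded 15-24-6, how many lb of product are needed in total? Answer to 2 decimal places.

Product per 100 m² = 1.79 / 15% = 11.9333 lb.
Total product = 11.9333 × 2500 / 100 = 298.333 lb.

298.33 lb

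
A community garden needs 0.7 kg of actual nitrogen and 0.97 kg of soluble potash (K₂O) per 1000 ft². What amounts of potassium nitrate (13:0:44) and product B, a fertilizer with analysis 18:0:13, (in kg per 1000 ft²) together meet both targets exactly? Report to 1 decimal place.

With a, b = kg per 1000 ft² of potassium nitrate and product B:
N: 0.13·a + 0.18·b = 0.7
K₂O: 0.44·a + 0.13·b = 0.97
Eliminate a: (row1) − 0.13/0.44·(row2) → 0.141591·b = 0.413409, so b = 2.91974.
Back-substitute: a = (0.7 − 0.18·2.91974) / 0.13 = 1.34189.

1.3 kg potassium nitrate, 2.9 kg product B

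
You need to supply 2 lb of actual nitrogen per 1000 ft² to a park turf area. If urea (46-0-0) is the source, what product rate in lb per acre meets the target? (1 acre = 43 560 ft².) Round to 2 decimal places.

Product per 1000 ft² = 2 / 46% = 4.34783 lb.
Convert to per acre: 4.34783 × 43.56 = 189.391 lb.

189.39 lb of product per acre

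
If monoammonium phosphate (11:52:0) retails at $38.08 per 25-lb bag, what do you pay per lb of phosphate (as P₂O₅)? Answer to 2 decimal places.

$2.93 per lb P₂O₅

P₂O₅ in bag = 25 × 52% = 13 lb.
Cost per lb P₂O₅ = $38.08 / 13 = $2.9292.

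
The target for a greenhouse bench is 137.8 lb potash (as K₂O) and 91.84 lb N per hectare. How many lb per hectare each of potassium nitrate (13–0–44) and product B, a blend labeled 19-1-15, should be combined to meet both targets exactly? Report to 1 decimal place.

Let a = lb of potassium nitrate, b = lb of product B (per hectare).
K₂O: 0.44·a + 0.15·b = 137.8
N: 0.13·a + 0.19·b = 91.84
Eliminate b: (row1) − 0.15/0.19·(row2) → 0.337368·a = 65.2947, so a = 193.541.
Then b = (91.84 − 0.13·193.541) / 0.19 = 350.945.

193.5 lb potassium nitrate, 350.9 lb product B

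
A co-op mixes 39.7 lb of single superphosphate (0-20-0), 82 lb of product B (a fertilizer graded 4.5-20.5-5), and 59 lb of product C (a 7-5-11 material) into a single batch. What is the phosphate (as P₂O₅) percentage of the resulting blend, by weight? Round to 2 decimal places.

Total mass = 39.7 + 82 + 59 = 180.7 lb.
P₂O₅ mass = 20%×39.7 + 20.5%×82 + 5%×59 = 27.7 lb.
% P₂O₅ = 27.7 / 180.7 = 15.3293%.

15.33% P₂O₅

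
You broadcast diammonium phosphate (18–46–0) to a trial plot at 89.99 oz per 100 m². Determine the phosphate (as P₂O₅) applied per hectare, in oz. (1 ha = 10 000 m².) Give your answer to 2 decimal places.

4139.54 oz P₂O₅ per hectare

P₂O₅ per 100 m² = 89.99 × 46% = 41.3954 oz.
Convert to per hectare: 41.3954 × 100 = 4139.54 oz.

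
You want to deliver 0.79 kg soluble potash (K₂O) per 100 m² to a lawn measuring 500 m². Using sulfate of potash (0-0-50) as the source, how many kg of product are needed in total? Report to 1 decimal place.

7.9 kg

Product per 100 m² = 0.79 / 50% = 1.58 kg.
Total product = 1.58 × 500 / 100 = 7.9 kg.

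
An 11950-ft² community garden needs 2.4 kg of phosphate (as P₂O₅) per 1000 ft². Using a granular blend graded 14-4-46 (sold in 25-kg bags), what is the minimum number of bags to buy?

29 bags

Product per 1000 ft² = 2.4 / 4% = 60 kg.
Total product = 60 × 11950 / 1000 = 717 kg.
Bags = ⌈717 / 25⌉ = 29.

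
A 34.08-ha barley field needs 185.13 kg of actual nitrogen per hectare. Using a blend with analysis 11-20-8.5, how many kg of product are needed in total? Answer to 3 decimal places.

Product per hectare = 185.13 / 11% = 1683 kg.
Total product = 1683 × 34.08 = 57356.64 kg.

57356.640 kg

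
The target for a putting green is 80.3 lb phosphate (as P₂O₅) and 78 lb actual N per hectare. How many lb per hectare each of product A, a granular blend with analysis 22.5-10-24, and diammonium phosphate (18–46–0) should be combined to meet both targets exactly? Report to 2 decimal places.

250.60 lb product A, 120.09 lb diammonium phosphate

Per-hectare balance (a = product A, b = diammonium phosphate):
P₂O₅: 0.1·a + 0.46·b = 80.3
N: 0.225·a + 0.18·b = 78
Eliminate b: (row1) − 0.46/0.18·(row2) → -0.475·a = -119.033, so a = 250.596.
Then b = (78 − 0.225·250.596) / 0.18 = 120.088.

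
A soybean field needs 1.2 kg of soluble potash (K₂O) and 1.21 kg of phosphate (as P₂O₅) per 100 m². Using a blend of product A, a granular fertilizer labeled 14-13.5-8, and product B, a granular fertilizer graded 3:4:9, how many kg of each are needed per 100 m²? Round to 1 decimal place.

Per-100 m² balance (a = product A, b = product B):
K₂O: 0.08·a + 0.09·b = 1.2
P₂O₅: 0.135·a + 0.04·b = 1.21
From row1: a = (1.2 − 0.09·b) / 0.08.
Into row2: 0.135·(1.2 − 0.09·b)/0.08 + 0.04·b = 1.21 → b = 7.28492, a = 6.80447.

6.8 kg product A, 7.3 kg product B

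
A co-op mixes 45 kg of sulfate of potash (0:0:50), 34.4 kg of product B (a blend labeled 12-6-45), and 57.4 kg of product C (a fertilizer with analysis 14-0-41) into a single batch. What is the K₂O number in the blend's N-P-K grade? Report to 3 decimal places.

Total mass = 45 + 34.4 + 57.4 = 136.8 kg.
K₂O mass = 50%×45 + 45%×34.4 + 41%×57.4 = 61.514 kg.
% K₂O = 61.514 / 136.8 = 44.9664%.

44.966% K₂O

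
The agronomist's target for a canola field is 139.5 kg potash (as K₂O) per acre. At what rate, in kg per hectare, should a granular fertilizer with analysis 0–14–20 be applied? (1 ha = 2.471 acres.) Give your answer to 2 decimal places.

Product per acre = 139.5 / 20% = 697.5 kg.
Convert to per hectare: 697.5 × 2.471 = 1723.523 kg.

1723.52 kg of product per hectare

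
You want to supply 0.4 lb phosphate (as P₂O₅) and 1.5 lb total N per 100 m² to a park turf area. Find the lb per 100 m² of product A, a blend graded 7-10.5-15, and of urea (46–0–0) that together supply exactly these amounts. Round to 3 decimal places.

3.810 lb product A, 2.681 lb urea

With a, b = lb per 100 m² of product A and urea:
P₂O₅: 0.105·a + 0·b = 0.4
N: 0.07·a + 0.46·b = 1.5
From row1: a = (0.4 − 0·b) / 0.105.
Into row2: 0.07·(0.4 − 0·b)/0.105 + 0.46·b = 1.5 → b = 2.68116, a = 3.80952.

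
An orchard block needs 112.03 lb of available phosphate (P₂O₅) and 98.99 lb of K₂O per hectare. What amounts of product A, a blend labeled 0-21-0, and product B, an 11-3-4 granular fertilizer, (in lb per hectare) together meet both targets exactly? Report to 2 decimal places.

Let a = lb of product A, b = lb of product B (per hectare).
P₂O₅: 0.21·a + 0.03·b = 112.03
K₂O: 0·a + 0.04·b = 98.99
Solving simultaneously: a = 179.9405, b = 2474.75.

179.94 lb product A, 2474.75 lb product B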